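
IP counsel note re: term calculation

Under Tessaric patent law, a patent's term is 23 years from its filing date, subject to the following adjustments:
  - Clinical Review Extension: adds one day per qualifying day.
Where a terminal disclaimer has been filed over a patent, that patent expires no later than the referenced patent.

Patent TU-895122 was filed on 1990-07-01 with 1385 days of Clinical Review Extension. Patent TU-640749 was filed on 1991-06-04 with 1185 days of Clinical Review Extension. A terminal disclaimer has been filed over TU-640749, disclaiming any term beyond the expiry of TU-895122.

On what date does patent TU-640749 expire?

Natural term of TU-640749:
  Base: filing + 23 years → 4 June 2014.
  Clinical Review Extension: +1185 days → 1 September 2017.
Expiry of referenced patent TU-895122:
  Base: filing + 23 years → 1 July 2013.
  Clinical Review Extension: +1385 days → 16 April 2017.
Terminal disclaimer: TU-640749 expires on the earlier of 1 September 2017 and 16 April 2017.

April 16, 2017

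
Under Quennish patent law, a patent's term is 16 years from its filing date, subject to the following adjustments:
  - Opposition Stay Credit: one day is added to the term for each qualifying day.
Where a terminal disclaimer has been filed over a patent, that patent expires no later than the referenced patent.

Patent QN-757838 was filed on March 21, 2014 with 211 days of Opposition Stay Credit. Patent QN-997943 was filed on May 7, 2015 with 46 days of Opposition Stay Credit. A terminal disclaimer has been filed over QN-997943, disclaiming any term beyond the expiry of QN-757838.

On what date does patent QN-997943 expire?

2030-10-18

Natural term of QN-997943:
  Base: filing + 16 years → 7 May 2031.
  Opposition Stay Credit: +46 days → 22 June 2031.
Expiry of referenced patent QN-757838:
  Base: filing + 16 years → 21 March 2030.
  Opposition Stay Credit: +211 days → 18 October 2030.
Terminal disclaimer: QN-997943 expires on the earlier of 22 June 2031 and 18 October 2030.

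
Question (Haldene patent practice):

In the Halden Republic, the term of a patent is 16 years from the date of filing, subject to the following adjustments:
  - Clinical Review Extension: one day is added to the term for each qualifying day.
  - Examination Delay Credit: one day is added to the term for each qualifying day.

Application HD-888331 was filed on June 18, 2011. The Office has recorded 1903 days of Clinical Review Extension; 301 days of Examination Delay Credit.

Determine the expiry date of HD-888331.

Base term: filing date + 16 years → 18 June 2027.
Clinical Review Extension: +1903 days → 2 September 2032.
Examination Delay Credit: +301 days → 30 June 2033.

2033-06-30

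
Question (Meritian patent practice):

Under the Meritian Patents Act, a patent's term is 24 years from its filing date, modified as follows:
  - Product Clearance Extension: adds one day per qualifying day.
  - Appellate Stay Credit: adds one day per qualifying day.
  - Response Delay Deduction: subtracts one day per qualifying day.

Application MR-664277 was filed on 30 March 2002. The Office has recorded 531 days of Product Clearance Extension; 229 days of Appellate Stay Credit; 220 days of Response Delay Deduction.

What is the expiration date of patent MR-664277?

Base term: filing date + 24 years → 30 March 2026.
Product Clearance Extension: +531 days → 12 September 2027.
Appellate Stay Credit: +229 days → 28 April 2028.
Response Delay Deduction: −220 days → 21 September 2027.

2027-09-21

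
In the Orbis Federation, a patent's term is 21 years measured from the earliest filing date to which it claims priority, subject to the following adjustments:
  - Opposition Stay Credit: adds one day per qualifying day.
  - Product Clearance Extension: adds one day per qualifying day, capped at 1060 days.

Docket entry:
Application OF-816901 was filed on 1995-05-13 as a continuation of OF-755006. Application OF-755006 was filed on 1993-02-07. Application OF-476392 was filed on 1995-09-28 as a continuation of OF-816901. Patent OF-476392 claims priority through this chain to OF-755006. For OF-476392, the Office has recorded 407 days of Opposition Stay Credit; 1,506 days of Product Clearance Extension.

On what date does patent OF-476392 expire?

Earliest priority filing: 7 February 1993.
Base term: 7 February 1993 + 21 years → 7 February 2014.
Opposition Stay Credit: +407 days → 21 March 2015.
Product Clearance Extension: 1506 days claimed exceeds the 1060-day cap, so +1060 days → 13 February 2018.

2018-02-13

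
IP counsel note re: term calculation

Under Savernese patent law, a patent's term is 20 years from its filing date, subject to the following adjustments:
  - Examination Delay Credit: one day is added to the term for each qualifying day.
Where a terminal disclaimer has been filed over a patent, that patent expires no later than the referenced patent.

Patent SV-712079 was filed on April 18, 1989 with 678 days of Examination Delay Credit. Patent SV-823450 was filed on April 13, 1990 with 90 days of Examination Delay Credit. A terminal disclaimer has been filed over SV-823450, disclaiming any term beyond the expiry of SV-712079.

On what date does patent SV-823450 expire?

Natural term of SV-823450:
  Base: filing + 20 years → 13 April 2010.
  Examination Delay Credit: +90 days → 12 July 2010.
Expiry of referenced patent SV-712079:
  Base: filing + 20 years → 18 April 2009.
  Examination Delay Credit: +678 days → 25 February 2011.
Terminal disclaimer: SV-823450 expires on the earlier of 12 July 2010 and 25 February 2011.

July 12, 2010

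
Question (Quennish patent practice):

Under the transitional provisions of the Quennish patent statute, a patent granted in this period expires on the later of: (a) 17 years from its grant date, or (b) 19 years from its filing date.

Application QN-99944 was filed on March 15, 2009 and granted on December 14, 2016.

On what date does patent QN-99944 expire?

(a) grant + 17 years → 14 December 2033.
(b) filing + 19 years → 15 March 2028.
Later of the two: 14 December 2033.

2033-12-14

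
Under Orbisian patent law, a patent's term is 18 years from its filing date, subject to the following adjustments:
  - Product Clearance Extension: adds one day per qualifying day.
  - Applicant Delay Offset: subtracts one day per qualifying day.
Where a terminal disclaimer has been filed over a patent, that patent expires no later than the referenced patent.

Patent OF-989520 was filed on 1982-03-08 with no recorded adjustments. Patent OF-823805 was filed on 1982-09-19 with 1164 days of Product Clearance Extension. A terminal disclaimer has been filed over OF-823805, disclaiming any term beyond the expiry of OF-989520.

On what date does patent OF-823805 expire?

March 8, 2000

Natural term of OF-823805:
  Base: filing + 18 years → 19 September 2000.
  Product Clearance Extension: +1164 days → 27 November 2003.
Expiry of referenced patent OF-989520:
  Base: filing + 18 years → 8 March 2000.
Terminal disclaimer: OF-823805 expires on the earlier of 27 November 2003 and 8 March 2000.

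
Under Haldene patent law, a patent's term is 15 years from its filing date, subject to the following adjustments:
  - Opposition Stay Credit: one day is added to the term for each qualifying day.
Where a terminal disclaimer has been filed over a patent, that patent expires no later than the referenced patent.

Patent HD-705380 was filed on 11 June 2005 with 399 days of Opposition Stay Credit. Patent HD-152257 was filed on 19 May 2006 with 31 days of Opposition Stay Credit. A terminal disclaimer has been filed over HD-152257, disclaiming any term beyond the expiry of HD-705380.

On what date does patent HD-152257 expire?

June 19, 2021

Natural term of HD-152257:
  Base: filing + 15 years → 19 May 2021.
  Opposition Stay Credit: +31 days → 19 June 2021.
Expiry of referenced patent HD-705380:
  Base: filing + 15 years → 11 June 2020.
  Opposition Stay Credit: +399 days → 15 July 2021.
Terminal disclaimer: HD-152257 expires on the earlier of 19 June 2021 and 15 July 2021.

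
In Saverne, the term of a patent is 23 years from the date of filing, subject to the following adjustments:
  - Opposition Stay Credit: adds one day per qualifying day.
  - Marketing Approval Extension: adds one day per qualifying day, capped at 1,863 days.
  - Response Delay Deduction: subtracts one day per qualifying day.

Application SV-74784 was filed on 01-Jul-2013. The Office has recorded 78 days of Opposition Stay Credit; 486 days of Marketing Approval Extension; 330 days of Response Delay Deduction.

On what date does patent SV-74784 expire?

Base term: filing date + 23 years → 1 July 2036.
Opposition Stay Credit: +78 days → 17 September 2036.
Marketing Approval Extension: 486 days (within the 1863-day cap) → +486 days → 16 January 2038.
Response Delay Deduction: −330 days → 20 February 2037.

2037-02-20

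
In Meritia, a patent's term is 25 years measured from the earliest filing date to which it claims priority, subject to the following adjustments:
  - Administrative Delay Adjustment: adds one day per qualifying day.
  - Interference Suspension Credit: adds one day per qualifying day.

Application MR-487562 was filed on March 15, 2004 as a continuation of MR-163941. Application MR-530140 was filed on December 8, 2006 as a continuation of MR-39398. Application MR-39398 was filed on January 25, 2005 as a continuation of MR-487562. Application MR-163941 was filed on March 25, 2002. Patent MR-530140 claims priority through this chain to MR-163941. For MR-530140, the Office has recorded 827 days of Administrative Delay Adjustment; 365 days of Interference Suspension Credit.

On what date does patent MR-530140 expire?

June 29, 2030

Earliest priority filing: 25 March 2002.
Base term: 25 March 2002 + 25 years → 25 March 2027.
Administrative Delay Adjustment: +827 days → 29 June 2029.
Interference Suspension Credit: +365 days → 29 June 2030.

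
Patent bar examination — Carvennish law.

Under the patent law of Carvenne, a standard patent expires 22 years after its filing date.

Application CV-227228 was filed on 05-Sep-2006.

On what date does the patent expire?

September 5, 2028

Filing date + 22 years → 5 September 2028.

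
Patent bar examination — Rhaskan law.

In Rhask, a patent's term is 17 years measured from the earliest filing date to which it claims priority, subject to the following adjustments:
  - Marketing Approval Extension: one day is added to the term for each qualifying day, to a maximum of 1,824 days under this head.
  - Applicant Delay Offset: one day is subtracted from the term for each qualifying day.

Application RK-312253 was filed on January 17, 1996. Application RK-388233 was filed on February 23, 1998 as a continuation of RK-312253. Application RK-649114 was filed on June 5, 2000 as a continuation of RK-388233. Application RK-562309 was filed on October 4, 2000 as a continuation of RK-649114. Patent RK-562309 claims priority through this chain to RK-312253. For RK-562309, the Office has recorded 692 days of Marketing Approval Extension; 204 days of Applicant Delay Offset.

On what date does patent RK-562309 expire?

2014-05-20

Earliest priority filing: 17 January 1996.
Base term: 17 January 1996 + 17 years → 17 January 2013.
Marketing Approval Extension: 692 days (within the 1824-day cap) → +692 days → 10 December 2014.
Applicant Delay Offset: −204 days → 20 May 2014.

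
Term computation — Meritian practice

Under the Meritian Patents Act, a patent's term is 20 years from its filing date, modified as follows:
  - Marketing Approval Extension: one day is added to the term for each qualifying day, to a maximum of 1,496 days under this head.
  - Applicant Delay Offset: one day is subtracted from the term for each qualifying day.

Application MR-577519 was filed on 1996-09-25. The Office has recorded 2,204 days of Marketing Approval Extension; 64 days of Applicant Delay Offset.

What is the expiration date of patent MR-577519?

Base term: filing date + 20 years → 25 September 2016.
Marketing Approval Extension: 2204 days claimed exceeds the 1496-day cap, so +1496 days → 30 October 2020.
Applicant Delay Offset: −64 days → 27 August 2020.

August 27, 2020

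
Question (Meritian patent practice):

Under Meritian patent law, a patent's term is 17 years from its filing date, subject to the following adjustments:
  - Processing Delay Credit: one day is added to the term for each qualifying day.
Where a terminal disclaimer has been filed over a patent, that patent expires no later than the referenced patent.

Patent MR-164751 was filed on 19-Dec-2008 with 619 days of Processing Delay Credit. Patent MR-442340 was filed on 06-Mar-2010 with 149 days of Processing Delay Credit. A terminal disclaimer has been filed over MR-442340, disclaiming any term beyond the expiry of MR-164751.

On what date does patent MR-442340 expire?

August 2, 2027

Natural term of MR-442340:
  Base: filing + 17 years → 6 March 2027.
  Processing Delay Credit: +149 days → 2 August 2027.
Expiry of referenced patent MR-164751:
  Base: filing + 17 years → 19 December 2025.
  Processing Delay Credit: +619 days → 30 August 2027.
Terminal disclaimer: MR-442340 expires on the earlier of 2 August 2027 and 30 August 2027.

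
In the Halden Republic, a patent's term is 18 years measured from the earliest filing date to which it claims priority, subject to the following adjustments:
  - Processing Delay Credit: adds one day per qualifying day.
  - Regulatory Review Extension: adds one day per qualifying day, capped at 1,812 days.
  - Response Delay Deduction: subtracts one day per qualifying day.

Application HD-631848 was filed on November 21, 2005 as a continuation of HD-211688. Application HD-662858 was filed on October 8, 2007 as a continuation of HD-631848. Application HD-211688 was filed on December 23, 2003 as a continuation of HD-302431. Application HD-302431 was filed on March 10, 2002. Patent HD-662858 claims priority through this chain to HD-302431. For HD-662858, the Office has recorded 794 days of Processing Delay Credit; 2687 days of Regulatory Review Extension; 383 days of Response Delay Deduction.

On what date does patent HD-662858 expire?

April 11, 2026

Earliest priority filing: 10 March 2002.
Base term: 10 March 2002 + 18 years → 10 March 2020.
Processing Delay Credit: +794 days → 13 May 2022.
Regulatory Review Extension: 2687 days claimed exceeds the 1812-day cap, so +1812 days → 29 April 2027.
Response Delay Deduction: −383 days → 11 April 2026.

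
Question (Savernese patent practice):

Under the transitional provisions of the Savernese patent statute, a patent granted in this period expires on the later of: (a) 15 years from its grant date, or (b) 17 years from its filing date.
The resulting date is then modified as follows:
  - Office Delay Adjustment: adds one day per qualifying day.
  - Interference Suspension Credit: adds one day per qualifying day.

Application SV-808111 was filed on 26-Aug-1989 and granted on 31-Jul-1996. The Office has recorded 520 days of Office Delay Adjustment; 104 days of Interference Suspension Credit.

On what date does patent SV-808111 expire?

(a) grant + 15 years → 31 July 2011.
(b) filing + 17 years → 26 August 2006.
Later of the two: 31 July 2011.
Office Delay Adjustment: +520 days → 1 January 2013.
Interference Suspension Credit: +104 days → 15 April 2013.

April 15, 2013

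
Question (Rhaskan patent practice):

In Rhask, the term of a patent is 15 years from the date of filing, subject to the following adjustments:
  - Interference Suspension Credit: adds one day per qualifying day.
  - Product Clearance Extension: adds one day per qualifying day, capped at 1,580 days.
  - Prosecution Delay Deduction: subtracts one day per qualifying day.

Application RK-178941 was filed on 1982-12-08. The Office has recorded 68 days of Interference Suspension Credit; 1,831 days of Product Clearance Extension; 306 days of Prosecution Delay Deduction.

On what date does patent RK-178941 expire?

Base term: filing date + 15 years → 8 December 1997.
Interference Suspension Credit: +68 days → 14 February 1998.
Product Clearance Extension: 1831 days claimed exceeds the 1580-day cap, so +1580 days → 13 June 2002.
Prosecution Delay Deduction: −306 days → 11 August 2001.

2001-08-11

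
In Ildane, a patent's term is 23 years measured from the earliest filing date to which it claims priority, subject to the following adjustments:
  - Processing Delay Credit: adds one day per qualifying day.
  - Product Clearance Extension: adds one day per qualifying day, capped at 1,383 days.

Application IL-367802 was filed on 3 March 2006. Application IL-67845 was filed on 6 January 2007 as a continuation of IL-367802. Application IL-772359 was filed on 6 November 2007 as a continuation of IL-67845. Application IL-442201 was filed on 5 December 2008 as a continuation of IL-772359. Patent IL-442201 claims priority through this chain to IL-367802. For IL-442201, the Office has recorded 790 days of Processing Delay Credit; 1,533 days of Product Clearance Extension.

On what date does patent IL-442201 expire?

2035-02-13

Earliest priority filing: 3 March 2006.
Base term: 3 March 2006 + 23 years → 3 March 2029.
Processing Delay Credit: +790 days → 2 May 2031.
Product Clearance Extension: 1533 days claimed exceeds the 1383-day cap, so +1383 days → 13 February 2035.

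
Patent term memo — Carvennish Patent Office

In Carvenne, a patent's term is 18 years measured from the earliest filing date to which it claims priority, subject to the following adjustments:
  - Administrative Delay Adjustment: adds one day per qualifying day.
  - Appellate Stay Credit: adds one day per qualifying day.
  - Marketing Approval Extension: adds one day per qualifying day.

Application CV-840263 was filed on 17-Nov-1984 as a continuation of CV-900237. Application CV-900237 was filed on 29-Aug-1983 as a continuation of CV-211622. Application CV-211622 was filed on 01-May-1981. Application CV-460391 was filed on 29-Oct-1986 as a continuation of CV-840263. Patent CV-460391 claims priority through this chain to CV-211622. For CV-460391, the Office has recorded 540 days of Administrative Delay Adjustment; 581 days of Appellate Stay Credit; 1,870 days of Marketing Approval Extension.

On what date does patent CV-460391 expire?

Earliest priority filing: 1 May 1981.
Base term: 1 May 1981 + 18 years → 1 May 1999.
Administrative Delay Adjustment: +540 days → 22 October 2000.
Appellate Stay Credit: +581 days → 26 May 2002.
Marketing Approval Extension: +1870 days → 9 July 2007.

July 9, 2007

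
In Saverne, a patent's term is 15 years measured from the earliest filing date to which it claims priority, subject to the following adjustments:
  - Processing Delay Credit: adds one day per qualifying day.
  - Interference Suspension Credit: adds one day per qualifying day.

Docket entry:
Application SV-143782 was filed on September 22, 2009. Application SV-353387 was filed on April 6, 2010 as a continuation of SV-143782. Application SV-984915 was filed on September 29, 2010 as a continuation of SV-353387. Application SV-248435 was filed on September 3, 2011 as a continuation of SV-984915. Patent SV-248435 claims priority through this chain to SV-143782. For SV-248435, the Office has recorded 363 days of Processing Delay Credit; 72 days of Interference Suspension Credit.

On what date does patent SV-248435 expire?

Earliest priority filing: 22 September 2009.
Base term: 22 September 2009 + 15 years → 22 September 2024.
Processing Delay Credit: +363 days → 20 September 2025.
Interference Suspension Credit: +72 days → 1 December 2025.

December 1, 2025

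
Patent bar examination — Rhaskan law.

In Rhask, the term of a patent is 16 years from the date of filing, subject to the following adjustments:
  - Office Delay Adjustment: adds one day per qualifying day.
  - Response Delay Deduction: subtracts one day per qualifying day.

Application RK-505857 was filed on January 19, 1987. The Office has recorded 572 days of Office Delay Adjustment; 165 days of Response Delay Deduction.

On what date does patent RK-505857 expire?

March 1, 2004

Base term: filing date + 16 years → 19 January 2003.
Office Delay Adjustment: +572 days → 13 August 2004.
Response Delay Deduction: −165 days → 1 March 2004.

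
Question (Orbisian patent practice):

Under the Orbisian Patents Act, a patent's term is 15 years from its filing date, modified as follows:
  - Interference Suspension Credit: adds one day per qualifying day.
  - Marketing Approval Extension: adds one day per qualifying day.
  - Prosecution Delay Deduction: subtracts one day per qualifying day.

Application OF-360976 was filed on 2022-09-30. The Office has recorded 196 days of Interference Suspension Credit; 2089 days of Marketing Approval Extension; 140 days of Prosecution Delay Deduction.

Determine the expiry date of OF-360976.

Base term: filing date + 15 years → 30 September 2037.
Interference Suspension Credit: +196 days → 14 April 2038.
Marketing Approval Extension: +2089 days → 2 January 2044.
Prosecution Delay Deduction: −140 days → 15 August 2043.

August 15, 2043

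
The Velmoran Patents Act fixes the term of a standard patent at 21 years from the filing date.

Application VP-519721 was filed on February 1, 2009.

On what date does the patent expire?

Filing date + 21 years → 1 February 2030.

February 1, 2030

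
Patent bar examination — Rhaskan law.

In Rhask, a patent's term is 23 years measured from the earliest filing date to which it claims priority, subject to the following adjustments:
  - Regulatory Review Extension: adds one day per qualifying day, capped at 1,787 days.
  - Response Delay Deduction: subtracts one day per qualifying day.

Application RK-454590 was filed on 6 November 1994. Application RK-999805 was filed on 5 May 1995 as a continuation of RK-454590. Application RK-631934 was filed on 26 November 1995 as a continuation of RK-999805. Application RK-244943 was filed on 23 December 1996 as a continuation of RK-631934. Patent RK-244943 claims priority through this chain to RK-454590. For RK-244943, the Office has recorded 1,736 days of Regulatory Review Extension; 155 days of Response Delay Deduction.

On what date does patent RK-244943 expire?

March 6, 2022

Earliest priority filing: 6 November 1994.
Base term: 6 November 1994 + 23 years → 6 November 2017.
Regulatory Review Extension: 1736 days (within the 1787-day cap) → +1736 days → 8 August 2022.
Response Delay Deduction: −155 days → 6 March 2022.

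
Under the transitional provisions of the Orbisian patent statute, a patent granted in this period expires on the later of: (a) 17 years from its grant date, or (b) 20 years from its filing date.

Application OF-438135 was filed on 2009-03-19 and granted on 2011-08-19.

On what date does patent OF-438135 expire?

2029-03-19

(a) grant + 17 years → 19 August 2028.
(b) filing + 20 years → 19 March 2029.
Later of the two: 19 March 2029.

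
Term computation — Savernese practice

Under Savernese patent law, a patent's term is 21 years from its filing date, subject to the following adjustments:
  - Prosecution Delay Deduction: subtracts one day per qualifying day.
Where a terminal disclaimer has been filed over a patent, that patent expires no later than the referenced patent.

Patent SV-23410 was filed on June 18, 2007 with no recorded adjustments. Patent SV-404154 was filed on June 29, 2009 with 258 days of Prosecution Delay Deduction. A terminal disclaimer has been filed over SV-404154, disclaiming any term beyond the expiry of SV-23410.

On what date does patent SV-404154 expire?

June 18, 2028

Natural term of SV-404154:
  Base: filing + 21 years → 29 June 2030.
  Prosecution Delay Deduction: −258 days → 14 October 2029.
Expiry of referenced patent SV-23410:
  Base: filing + 21 years → 18 June 2028.
Terminal disclaimer: SV-404154 expires on the earlier of 14 October 2029 and 18 June 2028.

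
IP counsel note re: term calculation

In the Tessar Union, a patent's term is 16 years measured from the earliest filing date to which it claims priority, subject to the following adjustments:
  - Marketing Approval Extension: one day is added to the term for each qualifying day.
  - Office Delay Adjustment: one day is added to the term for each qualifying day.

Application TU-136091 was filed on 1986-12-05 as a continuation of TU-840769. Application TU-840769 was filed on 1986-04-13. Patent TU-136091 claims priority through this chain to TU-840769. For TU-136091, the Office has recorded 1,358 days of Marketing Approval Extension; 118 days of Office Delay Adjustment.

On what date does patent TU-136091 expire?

2006-04-28

Earliest priority filing: 13 April 1986.
Base term: 13 April 1986 + 16 years → 13 April 2002.
Marketing Approval Extension: +1358 days → 31 December 2005.
Office Delay Adjustment: +118 days → 28 April 2006.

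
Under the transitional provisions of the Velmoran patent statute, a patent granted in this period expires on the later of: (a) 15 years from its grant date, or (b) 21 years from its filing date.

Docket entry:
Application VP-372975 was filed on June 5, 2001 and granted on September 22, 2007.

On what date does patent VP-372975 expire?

(a) grant + 15 years → 22 September 2022.
(b) filing + 21 years → 5 June 2022.
Later of the two: 22 September 2022.

2022-09-22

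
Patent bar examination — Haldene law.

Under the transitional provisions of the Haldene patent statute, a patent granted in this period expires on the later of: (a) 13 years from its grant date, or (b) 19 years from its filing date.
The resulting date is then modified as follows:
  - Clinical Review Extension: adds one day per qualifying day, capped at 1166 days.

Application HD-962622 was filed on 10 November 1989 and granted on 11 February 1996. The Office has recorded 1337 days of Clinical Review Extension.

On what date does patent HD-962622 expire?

(a) grant + 13 years → 11 February 2009.
(b) filing + 19 years → 10 November 2008.
Later of the two: 11 February 2009.
Clinical Review Extension: 1337 days claimed exceeds the 1166-day cap, so +1166 days → 22 April 2012.

2012-04-22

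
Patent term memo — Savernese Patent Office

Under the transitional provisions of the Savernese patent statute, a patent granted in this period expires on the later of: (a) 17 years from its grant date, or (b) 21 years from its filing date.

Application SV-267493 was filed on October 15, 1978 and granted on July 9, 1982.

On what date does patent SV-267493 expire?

October 15, 1999

(a) grant + 17 years → 9 July 1999.
(b) filing + 21 years → 15 October 1999.
Later of the two: 15 October 1999.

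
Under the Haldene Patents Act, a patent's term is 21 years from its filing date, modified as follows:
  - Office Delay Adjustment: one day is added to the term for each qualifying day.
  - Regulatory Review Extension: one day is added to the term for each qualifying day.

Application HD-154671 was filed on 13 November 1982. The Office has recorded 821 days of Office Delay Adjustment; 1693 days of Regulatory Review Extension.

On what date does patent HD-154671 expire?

October 1, 2010

Base term: filing date + 21 years → 13 November 2003.
Office Delay Adjustment: +821 days → 11 February 2006.
Regulatory Review Extension: +1693 days → 1 October 2010.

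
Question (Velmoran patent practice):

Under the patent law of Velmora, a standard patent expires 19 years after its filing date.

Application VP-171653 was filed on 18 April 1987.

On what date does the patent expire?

Filing date + 19 years → 18 April 2006.

2006-04-18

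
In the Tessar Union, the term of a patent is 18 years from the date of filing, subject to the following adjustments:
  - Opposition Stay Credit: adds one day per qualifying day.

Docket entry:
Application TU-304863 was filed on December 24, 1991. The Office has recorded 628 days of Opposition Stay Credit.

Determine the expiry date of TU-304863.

2011-09-13

Base term: filing date + 18 years → 24 December 2009.
Opposition Stay Credit: +628 days → 13 September 2011.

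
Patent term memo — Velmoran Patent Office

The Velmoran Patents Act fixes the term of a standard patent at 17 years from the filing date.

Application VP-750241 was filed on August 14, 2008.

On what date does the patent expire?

Filing date + 17 years → 14 August 2025.

2025-08-14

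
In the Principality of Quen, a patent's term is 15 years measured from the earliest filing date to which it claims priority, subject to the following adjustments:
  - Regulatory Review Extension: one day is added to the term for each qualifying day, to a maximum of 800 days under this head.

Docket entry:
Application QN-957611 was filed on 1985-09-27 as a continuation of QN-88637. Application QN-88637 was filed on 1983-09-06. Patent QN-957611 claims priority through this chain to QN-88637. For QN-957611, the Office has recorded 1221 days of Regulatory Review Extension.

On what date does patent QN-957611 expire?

Earliest priority filing: 6 September 1983.
Base term: 6 September 1983 + 15 years → 6 September 1998.
Regulatory Review Extension: 1221 days claimed exceeds the 800-day cap, so +800 days → 14 November 2000.

November 14, 2000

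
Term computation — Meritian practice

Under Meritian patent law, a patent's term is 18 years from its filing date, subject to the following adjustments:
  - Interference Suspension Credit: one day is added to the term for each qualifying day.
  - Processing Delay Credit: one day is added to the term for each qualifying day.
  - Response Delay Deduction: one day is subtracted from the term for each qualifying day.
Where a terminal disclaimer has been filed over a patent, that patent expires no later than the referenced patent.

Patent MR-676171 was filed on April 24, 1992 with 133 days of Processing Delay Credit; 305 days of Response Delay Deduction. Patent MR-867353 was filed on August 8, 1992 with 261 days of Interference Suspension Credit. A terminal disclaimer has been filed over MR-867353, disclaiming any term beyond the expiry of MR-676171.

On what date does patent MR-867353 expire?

Natural term of MR-867353:
  Base: filing + 18 years → 8 August 2010.
  Interference Suspension Credit: +261 days → 26 April 2011.
Expiry of referenced patent MR-676171:
  Base: filing + 18 years → 24 April 2010.
  Processing Delay Credit: +133 days → 4 September 2010.
  Response Delay Deduction: −305 days → 3 November 2009.
Terminal disclaimer: MR-867353 expires on the earlier of 26 April 2011 and 3 November 2009.

2009-11-03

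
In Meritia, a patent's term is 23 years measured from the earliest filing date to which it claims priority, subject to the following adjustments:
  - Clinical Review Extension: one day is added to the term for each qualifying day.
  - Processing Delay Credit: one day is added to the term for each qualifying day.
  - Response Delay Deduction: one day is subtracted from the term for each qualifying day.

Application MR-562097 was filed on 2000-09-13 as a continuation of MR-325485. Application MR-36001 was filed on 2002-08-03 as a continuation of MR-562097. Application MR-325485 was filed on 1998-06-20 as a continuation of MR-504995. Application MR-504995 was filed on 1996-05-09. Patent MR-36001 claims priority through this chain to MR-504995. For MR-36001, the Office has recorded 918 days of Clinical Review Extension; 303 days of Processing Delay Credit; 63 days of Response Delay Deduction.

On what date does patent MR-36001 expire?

2022-07-10

Earliest priority filing: 9 May 1996.
Base term: 9 May 1996 + 23 years → 9 May 2019.
Clinical Review Extension: +918 days → 12 November 2021.
Processing Delay Credit: +303 days → 11 September 2022.
Response Delay Deduction: −63 days → 10 July 2022.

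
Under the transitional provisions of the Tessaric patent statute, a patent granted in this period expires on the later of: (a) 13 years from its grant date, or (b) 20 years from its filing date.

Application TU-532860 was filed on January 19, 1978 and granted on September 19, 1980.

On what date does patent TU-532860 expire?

January 19, 1998

(a) grant + 13 years → 19 September 1993.
(b) filing + 20 years → 19 January 1998.
Later of the two: 19 January 1998.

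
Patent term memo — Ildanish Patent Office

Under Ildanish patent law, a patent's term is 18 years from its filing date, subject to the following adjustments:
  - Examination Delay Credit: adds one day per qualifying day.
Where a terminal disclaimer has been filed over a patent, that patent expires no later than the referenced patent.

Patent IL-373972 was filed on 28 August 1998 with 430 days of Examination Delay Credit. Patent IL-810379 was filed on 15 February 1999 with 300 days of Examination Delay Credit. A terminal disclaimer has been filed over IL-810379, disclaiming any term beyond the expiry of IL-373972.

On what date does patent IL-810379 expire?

2017-11-01

Natural term of IL-810379:
  Base: filing + 18 years → 15 February 2017.
  Examination Delay Credit: +300 days → 12 December 2017.
Expiry of referenced patent IL-373972:
  Base: filing + 18 years → 28 August 2016.
  Examination Delay Credit: +430 days → 1 November 2017.
Terminal disclaimer: IL-810379 expires on the earlier of 12 December 2017 and 1 November 2017.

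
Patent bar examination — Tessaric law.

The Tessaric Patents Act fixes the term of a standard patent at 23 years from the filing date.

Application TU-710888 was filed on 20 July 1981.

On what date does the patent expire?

2004-07-20

Filing date + 23 years → 20 July 2004.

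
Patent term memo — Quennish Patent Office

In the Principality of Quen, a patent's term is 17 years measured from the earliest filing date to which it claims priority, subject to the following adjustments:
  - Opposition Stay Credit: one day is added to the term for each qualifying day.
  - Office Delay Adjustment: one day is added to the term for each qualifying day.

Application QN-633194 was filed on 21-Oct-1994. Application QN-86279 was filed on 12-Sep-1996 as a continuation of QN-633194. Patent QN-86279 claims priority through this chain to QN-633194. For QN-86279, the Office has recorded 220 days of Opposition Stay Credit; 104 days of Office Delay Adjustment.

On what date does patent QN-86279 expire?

Earliest priority filing: 21 October 1994.
Base term: 21 October 1994 + 17 years → 21 October 2011.
Opposition Stay Credit: +220 days → 28 May 2012.
Office Delay Adjustment: +104 days → 9 September 2012.

2012-09-09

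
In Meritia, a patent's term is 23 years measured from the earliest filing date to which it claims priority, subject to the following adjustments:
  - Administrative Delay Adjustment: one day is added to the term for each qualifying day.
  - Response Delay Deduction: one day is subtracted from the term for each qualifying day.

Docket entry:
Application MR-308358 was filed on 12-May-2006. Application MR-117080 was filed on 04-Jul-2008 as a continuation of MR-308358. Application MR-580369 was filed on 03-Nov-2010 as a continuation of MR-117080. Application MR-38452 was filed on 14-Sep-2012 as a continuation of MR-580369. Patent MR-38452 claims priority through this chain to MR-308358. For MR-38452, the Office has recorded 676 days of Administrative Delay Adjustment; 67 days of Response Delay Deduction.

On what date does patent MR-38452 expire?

Earliest priority filing: 12 May 2006.
Base term: 12 May 2006 + 23 years → 12 May 2029.
Administrative Delay Adjustment: +676 days → 19 March 2031.
Response Delay Deduction: −67 days → 11 January 2031.

2031-01-11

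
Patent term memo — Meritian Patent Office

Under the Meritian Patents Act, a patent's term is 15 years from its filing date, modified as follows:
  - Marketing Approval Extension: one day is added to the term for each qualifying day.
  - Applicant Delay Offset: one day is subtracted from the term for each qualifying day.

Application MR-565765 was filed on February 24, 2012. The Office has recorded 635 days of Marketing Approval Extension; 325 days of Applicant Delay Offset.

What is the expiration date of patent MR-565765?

Base term: filing date + 15 years → 24 February 2027.
Marketing Approval Extension: +635 days → 20 November 2028.
Applicant Delay Offset: −325 days → 31 December 2027.

December 31, 2027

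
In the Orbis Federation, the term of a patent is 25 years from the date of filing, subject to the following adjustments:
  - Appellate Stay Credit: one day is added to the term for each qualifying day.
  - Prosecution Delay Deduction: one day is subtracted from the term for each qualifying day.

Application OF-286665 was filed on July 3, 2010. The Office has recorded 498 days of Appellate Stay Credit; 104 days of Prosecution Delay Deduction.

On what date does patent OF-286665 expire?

Base term: filing date + 25 years → 3 July 2035.
Appellate Stay Credit: +498 days → 12 November 2036.
Prosecution Delay Deduction: −104 days → 31 July 2036.

July 31, 2036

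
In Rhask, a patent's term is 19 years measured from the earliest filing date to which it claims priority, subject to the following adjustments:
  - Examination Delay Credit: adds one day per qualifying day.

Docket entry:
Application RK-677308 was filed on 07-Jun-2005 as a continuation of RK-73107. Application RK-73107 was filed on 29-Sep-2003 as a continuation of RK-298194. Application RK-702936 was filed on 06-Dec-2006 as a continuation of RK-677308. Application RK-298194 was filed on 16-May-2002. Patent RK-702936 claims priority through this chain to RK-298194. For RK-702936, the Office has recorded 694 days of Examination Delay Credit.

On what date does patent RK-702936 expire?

April 10, 2023

Earliest priority filing: 16 May 2002.
Base term: 16 May 2002 + 19 years → 16 May 2021.
Examination Delay Credit: +694 days → 10 April 2023.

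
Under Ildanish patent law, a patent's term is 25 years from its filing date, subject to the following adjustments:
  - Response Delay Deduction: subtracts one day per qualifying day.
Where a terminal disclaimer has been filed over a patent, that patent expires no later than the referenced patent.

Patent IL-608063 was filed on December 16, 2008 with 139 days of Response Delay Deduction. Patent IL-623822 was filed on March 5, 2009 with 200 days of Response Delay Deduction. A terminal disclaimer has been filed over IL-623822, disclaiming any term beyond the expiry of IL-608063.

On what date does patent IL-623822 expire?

2033-07-30

Natural term of IL-623822:
  Base: filing + 25 years → 5 March 2034.
  Response Delay Deduction: −200 days → 17 August 2033.
Expiry of referenced patent IL-608063:
  Base: filing + 25 years → 16 December 2033.
  Response Delay Deduction: −139 days → 30 July 2033.
Terminal disclaimer: IL-623822 expires on the earlier of 17 August 2033 and 30 July 2033.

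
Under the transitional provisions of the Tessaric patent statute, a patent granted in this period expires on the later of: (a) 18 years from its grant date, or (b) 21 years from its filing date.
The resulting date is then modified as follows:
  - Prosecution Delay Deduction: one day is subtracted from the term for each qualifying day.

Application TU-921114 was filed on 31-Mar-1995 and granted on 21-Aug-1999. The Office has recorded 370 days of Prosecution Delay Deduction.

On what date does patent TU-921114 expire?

2016-08-16

(a) grant + 18 years → 21 August 2017.
(b) filing + 21 years → 31 March 2016.
Later of the two: 21 August 2017.
Prosecution Delay Deduction: −370 days → 16 August 2016.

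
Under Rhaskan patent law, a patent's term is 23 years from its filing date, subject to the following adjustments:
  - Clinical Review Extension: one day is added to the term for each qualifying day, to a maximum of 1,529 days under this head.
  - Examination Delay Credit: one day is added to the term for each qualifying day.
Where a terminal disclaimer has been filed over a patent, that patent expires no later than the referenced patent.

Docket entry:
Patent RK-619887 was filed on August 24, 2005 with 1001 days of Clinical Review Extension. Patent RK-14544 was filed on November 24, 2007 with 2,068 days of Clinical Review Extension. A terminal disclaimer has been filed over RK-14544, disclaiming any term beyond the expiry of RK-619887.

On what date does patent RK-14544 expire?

May 22, 2031

Natural term of RK-14544:
  Base: filing + 23 years → 24 November 2030.
  Clinical Review Extension: 2068 days claimed exceeds the 1529-day cap, so +1529 days → 31 January 2035.
Expiry of referenced patent RK-619887:
  Base: filing + 23 years → 24 August 2028.
  Clinical Review Extension: 1001 days (within the 1529-day cap) → +1001 days → 22 May 2031.
Terminal disclaimer: RK-14544 expires on the earlier of 31 January 2035 and 22 May 2031.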